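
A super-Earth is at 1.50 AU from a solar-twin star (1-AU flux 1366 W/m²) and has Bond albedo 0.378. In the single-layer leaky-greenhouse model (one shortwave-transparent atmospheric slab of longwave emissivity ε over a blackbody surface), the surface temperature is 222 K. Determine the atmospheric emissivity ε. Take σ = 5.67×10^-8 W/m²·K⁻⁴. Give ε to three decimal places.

Irradiance scales as 1/d², so S = 1366 W/m² × (1/1.50)² = 607.1 W/m².
Effective temperature: T_e = [S(1−α)/(4σ)]^(1/4) = 202.0 K.
Inverting T_s⁴ = 2T_e⁴/(2−ε): (T_e/T_s)⁴ = 0.6855, so ε = 2(1 − 0.6855) = 0.6290.

0.629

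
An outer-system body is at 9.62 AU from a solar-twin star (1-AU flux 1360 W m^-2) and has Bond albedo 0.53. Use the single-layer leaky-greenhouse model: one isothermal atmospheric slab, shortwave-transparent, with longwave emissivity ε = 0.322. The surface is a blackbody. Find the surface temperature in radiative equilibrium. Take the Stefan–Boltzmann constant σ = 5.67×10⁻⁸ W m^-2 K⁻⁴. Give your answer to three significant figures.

Irradiance scales as 1/d², so S = 1360 W m^-2 × (1/9.62)² = 14.70 W m^-2.
Effective emission temperature (TOA balance): σT_e⁴ = S(1−α)/4 = 1.727 W m^-2 → T_e = 74.29 K.
The surface balance (absorbed SW + ε·downward IR = σT_s⁴) with T_a⁴ = T_s⁴/2 reduces to T_s = T_e·[2/(2−ε)]^¼ = 77.62 K.

77.6 K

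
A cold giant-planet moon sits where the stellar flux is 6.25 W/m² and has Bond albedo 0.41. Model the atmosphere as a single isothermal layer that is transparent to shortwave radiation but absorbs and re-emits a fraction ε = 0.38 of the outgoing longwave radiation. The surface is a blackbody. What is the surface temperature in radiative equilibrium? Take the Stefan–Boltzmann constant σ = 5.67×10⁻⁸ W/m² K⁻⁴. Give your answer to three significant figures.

66.9 K

At the top of the atmosphere, σT_e⁴ = S(1−α)/4 = 0.9219 W/m², giving T_e = 63.50 K.
For a single slab of emissivity ε, T_s⁴ = 2T_e⁴/(2−ε); thus T_s = 63.50·(1.235)^(1/4) = 66.93 K.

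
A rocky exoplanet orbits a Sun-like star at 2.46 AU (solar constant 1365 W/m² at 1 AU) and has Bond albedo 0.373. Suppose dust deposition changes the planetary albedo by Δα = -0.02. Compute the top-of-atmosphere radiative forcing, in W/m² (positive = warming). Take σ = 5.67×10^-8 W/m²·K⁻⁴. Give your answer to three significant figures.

1.13 W/m²

Irradiance scales as 1/d², so S = 1365 W/m² × (1/2.46)² = 225.6 W/m².
ΔF = −(S/4)Δα = −(225.6/4)×(-0.02) = 1.128 W/m².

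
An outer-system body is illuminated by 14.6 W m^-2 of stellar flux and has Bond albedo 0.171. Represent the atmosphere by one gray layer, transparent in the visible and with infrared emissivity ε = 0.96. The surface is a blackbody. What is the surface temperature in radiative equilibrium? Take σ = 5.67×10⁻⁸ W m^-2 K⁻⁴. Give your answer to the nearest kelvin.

101 K

The planet radiates to space at T_e = [S(1−α)/(4σ)]^(1/4) = 85.47 K.
For a single slab of emissivity ε, T_s⁴ = 2T_e⁴/(2−ε); thus T_s = 85.47·(1.923)^(1/4) = 100.7 K.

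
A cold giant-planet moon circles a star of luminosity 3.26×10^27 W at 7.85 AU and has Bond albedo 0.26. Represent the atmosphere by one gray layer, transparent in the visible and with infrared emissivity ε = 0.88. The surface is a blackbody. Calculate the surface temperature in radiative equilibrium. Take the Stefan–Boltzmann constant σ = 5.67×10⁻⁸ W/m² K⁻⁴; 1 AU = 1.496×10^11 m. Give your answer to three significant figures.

Orbital distance: d = 7.85 AU = 1.174×10^12 m.
Spreading L over a sphere of radius d: S = 3.26×10^27/(4π·1.17×10^12²) = 188.1 W/m².
The planet radiates to space at T_e = [S(1−α)/(4σ)]^(1/4) = 157.4 K.
The surface balance (absorbed SW + ε·downward IR = σT_s⁴) with T_a⁴ = T_s⁴/2 reduces to T_s = T_e·[2/(2−ε)]^¼ = 181.9 K.

182 K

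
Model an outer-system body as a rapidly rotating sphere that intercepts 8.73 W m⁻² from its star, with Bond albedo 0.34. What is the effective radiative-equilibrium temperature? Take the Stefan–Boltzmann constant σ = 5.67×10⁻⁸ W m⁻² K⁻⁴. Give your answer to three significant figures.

71.0 kelvin

The planet absorbs (1−α)S over its disc πR² and re-emits over 4πR², so the mean absorbed flux is (1−0.34)·8.730/4 = 1.440 W m⁻².
Balancing against σT⁴: T = (1.440/5.67×10⁻⁸)^(1/4) = 71.00 K.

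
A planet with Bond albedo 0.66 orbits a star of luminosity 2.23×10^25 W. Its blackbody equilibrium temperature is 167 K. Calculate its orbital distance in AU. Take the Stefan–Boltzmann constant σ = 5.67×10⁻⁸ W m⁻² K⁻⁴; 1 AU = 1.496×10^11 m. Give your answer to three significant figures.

0.391 AU

Required flux: S = 4σT⁴/(1−α) = 518.8 W m⁻².
S = L/(4πd²) → d = √(L/4πS) = √(2.23×10^25/(4π·518.8)) = 5.848×10^10 m = 0.3909 AU.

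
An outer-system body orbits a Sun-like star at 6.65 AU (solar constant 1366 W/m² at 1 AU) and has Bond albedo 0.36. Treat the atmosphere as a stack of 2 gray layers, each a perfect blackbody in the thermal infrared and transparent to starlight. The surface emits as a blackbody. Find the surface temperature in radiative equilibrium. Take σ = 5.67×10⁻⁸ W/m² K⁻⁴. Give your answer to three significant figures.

Flux at the orbit: S = 1366/(6.65)² = 30.89 W/m².
Top-of-atmosphere balance: σT_e⁴ = S(1−α)/4 = 4.942 W/m² → T_e = 96.62 K.
For an N-layer opaque stack, T_s⁴ = (N+1)T_e⁴, hence T_s = (3)^(1/4)×96.62 K = 127.2 K.

127 K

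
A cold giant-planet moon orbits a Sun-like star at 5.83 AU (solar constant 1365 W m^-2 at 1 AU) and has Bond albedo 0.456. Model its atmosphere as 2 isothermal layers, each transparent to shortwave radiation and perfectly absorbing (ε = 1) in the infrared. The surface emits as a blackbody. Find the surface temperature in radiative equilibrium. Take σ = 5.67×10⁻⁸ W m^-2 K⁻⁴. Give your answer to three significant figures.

130 K

By the inverse-square law, S = 1365/5.83² = 40.16 W m^-2.
OLR = S(1−α)/4 = 5.462 W m^-2; the top layer radiates at T_e = 99.07 K.
Layer-by-layer balance gives σT_s⁴ = (N+1)σT_e⁴, so T_s = 3^¼·99.07 = 130.4 K.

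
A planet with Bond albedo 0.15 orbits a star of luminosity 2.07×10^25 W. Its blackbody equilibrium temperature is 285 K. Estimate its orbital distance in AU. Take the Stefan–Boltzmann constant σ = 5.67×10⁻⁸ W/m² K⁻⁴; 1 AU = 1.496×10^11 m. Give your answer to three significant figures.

Required flux: S = 4σT⁴/(1−α) = 1760 W/m².
From L = 4πd²S, d = √(2.07×10^25/(4π·1760)) = 3.059×10^10 m = 0.2045 AU.

0.204 AU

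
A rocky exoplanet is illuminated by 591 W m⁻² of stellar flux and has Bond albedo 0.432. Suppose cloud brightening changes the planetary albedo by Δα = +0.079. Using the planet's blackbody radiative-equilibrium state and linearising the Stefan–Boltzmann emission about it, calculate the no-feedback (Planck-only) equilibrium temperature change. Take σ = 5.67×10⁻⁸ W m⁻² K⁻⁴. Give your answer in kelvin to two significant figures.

-6.8 kelvin

Reference equilibrium: T_e = [S(1−α)/(4σ)]^(1/4) = 196.1 K.
ΔF = −(S/4)Δα = −(591.0/4)×(+0.079) = -11.67 W m⁻².
Planck response: λ_P = 4σT_e³ = 4·5.67×10⁻⁸·(196.1)³ = 1.711 W m⁻²/K.
So ΔT₀ = -11.67/1.711 = -6.82 K.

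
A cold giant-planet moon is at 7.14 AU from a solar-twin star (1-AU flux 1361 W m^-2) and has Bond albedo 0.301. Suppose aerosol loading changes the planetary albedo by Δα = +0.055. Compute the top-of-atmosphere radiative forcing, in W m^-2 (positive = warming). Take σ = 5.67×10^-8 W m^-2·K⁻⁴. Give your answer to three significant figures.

By the inverse-square law, S = 1361/7.14² = 26.70 W m^-2.
The change in absorbed flux is Δ[S(1−α)/4] = −SΔα/4 = -0.3671 W m^-2.

-0.367 W m^-2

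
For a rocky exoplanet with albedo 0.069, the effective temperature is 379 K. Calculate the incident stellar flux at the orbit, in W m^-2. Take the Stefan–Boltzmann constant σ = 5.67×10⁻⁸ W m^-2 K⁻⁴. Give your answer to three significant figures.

From S(1−α)/4 = σT⁴: S = 4σT⁴/(1−α).
The emitted flux is σT⁴ = 1170 W m^-2.
So S = 4×1170/(1−0.069) = 5026 W m^-2.

5030 W m^-2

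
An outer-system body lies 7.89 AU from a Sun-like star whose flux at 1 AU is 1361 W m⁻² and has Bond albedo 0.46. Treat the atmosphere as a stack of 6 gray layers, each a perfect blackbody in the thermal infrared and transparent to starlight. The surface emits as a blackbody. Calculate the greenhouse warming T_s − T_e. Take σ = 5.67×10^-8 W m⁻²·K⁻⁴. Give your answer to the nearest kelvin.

53 K

Flux at the orbit: S = 1361/(7.89)² = 21.86 W m⁻².
The effective emission temperature is T_e = [S(1−α)/(4σ)]^¼ = 84.94 K.
T_s = (N+1)^(1/4)·T_e = 138.2 K.
So the greenhouse effect raises the surface by 138.2 − 84.94 = 53.22 K.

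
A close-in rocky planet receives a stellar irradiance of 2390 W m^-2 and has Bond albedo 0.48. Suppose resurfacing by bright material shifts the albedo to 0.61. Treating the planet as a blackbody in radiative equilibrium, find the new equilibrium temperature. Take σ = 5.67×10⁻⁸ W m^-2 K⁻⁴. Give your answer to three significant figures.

253 K

With the new albedo, S(1−α₂)/4 = 233.0 W m^-2, so T₂ = 253.2 K.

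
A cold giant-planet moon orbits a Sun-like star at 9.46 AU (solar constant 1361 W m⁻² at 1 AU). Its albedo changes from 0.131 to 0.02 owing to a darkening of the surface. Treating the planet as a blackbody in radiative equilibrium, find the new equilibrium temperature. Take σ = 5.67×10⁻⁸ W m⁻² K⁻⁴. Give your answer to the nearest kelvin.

90 K

Flux at the orbit: S = 1361/(9.46)² = 15.21 W m⁻².
T₂ = [S(1−α₂)/(4σ)]^(1/4) = [15.21·0.98/(4σ)]^(1/4) = 90.04 K.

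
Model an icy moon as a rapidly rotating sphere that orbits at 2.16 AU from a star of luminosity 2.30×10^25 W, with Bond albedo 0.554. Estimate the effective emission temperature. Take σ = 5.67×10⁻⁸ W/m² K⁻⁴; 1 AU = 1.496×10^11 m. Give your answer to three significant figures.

d = 2.16 × 1.496×10^11 m = 3.231×10^11 m.
Flux at the orbit: S = L/(4πd²) = 2.30×10^25/(4π·(3.23×10^11)²) = 17.53 W/m².
Averaging over the sphere, the absorbed flux is S(1−α)/4 = 1.954 W/m².
In equilibrium σT⁴ equals this, so T = 76.62 K.

76.6 K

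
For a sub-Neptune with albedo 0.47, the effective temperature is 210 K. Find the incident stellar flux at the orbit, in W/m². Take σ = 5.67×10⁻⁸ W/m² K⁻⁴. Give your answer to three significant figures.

From S(1−α)/4 = σT⁴: S = 4σT⁴/(1−α).
σT⁴ = 5.67×10⁻⁸·(210)⁴ = 110.3 W/m².
So S = 4×110.3/(1−0.47) = 832.2 W/m².

832 W/m²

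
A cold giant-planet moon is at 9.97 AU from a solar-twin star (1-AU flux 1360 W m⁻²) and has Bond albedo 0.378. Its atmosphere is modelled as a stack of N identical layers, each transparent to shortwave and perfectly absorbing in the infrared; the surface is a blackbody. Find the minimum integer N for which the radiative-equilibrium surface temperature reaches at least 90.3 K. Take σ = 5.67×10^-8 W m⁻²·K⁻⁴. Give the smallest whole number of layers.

Flux at the orbit: S = 1360/(9.97)² = 13.68 W m⁻².
OLR = S(1−α)/4 = 2.128 W m⁻²; the top layer radiates at T_e = 78.27 K.
Need (N+1)T_e⁴ ≥ T_s⁴, i.e. N+1 ≥ (90.3/78.27)⁴ = 1.772.
Rounding up, N = 1.

1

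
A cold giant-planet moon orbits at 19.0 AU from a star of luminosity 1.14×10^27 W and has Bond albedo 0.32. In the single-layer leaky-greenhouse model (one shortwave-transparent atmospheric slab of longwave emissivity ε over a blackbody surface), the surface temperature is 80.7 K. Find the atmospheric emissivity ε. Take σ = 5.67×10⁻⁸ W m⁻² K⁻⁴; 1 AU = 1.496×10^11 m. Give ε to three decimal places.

0.412

Orbital distance: d = 19.0 AU = 2.842×10^12 m.
S = L/(4πd²) = 11.23 W m⁻².
TOA balance gives T_e = 76.17 K.
T_s⁴ = T_e⁴·2/(2−ε) → ε = 2 − 2(T_e/T_s)⁴ = 2 − 2·(76.17/80.7)⁴ = 0.4125.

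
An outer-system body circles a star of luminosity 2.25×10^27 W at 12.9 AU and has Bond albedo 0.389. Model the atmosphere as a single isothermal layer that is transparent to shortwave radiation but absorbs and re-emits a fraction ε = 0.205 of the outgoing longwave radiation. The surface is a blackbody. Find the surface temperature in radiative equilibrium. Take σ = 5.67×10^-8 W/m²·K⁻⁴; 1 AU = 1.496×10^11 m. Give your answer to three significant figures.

110 kelvin

Orbital distance: d = 12.9 AU = 1.930×10^12 m.
S = L/(4πd²) = 48.08 W/m².
Effective emission temperature (TOA balance): σT_e⁴ = S(1−α)/4 = 7.344 W/m² → T_e = 106.7 K.
Surface balance with a leaky layer gives σT_s⁴ = σT_e⁴·2/(2−ε), so T_s = T_e·[2/(2−0.205)]^(1/4) = 109.6 K.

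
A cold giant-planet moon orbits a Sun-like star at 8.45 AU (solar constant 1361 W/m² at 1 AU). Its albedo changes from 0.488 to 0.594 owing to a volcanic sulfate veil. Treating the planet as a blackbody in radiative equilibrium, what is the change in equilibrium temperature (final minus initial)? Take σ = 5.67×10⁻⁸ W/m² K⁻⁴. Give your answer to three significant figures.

-4.56 kelvin

Irradiance scales as 1/d², so S = 1361 W/m² × (1/8.45)² = 19.06 W/m².
With α = 0.488, T₁ = 80.99 K.
Final:   T₂ = [S(1−0.594)/(4σ)]^(1/4) = 76.43 K.
ΔT = T₂ − T₁ = -4.563 K.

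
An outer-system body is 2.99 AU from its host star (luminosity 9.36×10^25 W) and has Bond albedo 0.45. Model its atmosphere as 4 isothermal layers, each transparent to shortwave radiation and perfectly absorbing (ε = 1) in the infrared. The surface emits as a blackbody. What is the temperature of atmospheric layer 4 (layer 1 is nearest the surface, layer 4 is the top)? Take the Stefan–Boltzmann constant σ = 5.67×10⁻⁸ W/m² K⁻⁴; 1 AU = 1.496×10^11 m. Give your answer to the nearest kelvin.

d = 2.99 × 1.496×10^11 m = 4.473×10^11 m.
Spreading L over a sphere of radius d: S = 9.36×10^25/(4π·4.47×10^11²) = 37.23 W/m².
OLR = S(1−α)/4 = 5.119 W/m²; the top layer radiates at T_e = 97.48 K.
In the N-layer model, layer k (counted from the surface) has T_k = (N+1−k)^(1/4)·T_e.
With k = 4: T_4 = (4+1−4)^¼·97.48 K = 97.48 K.

97 K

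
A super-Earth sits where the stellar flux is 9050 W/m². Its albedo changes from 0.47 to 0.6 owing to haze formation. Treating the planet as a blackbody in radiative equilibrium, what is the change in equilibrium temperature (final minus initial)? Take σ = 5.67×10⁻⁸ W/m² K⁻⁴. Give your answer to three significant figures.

-25.9 K

Initial: T₁ = [S(1−0.47)/(4σ)]^(1/4) = 381.3 K.
Final:   T₂ = [S(1−0.6)/(4σ)]^(1/4) = 355.4 K.
ΔT = T₂ − T₁ = -25.91 K.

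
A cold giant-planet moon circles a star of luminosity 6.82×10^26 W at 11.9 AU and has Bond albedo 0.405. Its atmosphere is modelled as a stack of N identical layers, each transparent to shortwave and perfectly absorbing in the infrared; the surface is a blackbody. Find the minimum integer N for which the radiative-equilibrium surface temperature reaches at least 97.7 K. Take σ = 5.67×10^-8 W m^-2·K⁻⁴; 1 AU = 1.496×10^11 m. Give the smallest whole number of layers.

2

Orbital distance: d = 11.9 AU = 1.780×10^12 m.
S = L/(4πd²) = 17.12 W m^-2.
The effective emission temperature is T_e = [S(1−α)/(4σ)]^¼ = 81.87 K.
T_s = (N+1)^(1/4)·T_e ≥ 97.7 K requires N+1 ≥ (T_s/T_e)⁴ = (97.7/81.87)⁴ = 2.028.
Rounding up, N = 2.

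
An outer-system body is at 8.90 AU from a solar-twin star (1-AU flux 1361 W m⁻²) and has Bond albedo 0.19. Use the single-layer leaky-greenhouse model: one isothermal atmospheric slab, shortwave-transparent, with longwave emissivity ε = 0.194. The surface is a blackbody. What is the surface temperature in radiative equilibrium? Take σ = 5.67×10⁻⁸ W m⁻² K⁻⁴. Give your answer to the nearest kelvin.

91 K

Flux at the orbit: S = 1361/(8.90)² = 17.18 W m⁻².
Effective emission temperature (TOA balance): σT_e⁴ = S(1−α)/4 = 3.479 W m⁻² → T_e = 88.51 K.
For a single slab of emissivity ε, T_s⁴ = 2T_e⁴/(2−ε); thus T_s = 88.51·(1.107)^(1/4) = 90.79 K.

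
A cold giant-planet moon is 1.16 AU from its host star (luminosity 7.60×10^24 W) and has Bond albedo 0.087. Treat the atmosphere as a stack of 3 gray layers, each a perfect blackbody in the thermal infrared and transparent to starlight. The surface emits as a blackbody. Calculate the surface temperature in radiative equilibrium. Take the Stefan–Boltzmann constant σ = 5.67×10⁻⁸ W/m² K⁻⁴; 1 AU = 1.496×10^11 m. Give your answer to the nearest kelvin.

134 kelvin

d = 1.16 × 1.496×10^11 m = 1.735×10^11 m.
Flux at the orbit: S = L/(4πd²) = 7.60×10^24/(4π·(1.74×10^11)²) = 20.08 W/m².
OLR = S(1−α)/4 = 4.584 W/m²; the top layer radiates at T_e = 94.82 K.
Layer-by-layer balance gives σT_s⁴ = (N+1)σT_e⁴, so T_s = 4^¼·94.82 = 134.1 K.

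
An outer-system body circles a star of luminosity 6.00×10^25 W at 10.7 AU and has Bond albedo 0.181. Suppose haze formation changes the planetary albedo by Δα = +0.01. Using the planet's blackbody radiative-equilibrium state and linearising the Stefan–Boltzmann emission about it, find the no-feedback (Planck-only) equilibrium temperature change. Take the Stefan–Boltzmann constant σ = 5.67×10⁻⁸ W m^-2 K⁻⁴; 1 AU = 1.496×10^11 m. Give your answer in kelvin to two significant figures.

-0.16 K

d = 10.7 × 1.496×10^11 m = 1.601×10^12 m.
Spreading L over a sphere of radius d: S = 6.00×10^25/(4π·1.60×10^12²) = 1.863 W m^-2.
Unperturbed T_e = [1.863·(1−0.181)/(4σ)]^¼ = 50.93 K.
ΔF = −(S/4)Δα = −(1.863/4)×(+0.01) = -0.004659 W m^-2.
The Planck feedback parameter is 4σT_e³ = 0.02996 W m^-2/K.
Hence the no-feedback warming is ΔF/(4σT_e³) = -0.155 K.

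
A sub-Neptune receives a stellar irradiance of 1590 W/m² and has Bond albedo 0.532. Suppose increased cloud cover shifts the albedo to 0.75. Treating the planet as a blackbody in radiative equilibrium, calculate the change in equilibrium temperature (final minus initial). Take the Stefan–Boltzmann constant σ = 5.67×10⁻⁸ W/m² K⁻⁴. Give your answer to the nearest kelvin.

With α = 0.532, T₁ = 239.3 K.
Final:   T₂ = [S(1−0.75)/(4σ)]^(1/4) = 204.6 K.
Change: 204.6 − 239.3 = -34.72 K.

-35 K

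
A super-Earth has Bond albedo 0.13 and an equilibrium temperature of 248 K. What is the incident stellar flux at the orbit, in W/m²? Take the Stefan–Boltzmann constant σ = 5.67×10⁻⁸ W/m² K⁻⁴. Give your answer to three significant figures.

From S(1−α)/4 = σT⁴: S = 4σT⁴/(1−α).
σT⁴ = 5.67×10⁻⁸·(248)⁴ = 214.5 W/m².
S = 4·214.5/0.87 = 986.1 W/m².

986 W/m²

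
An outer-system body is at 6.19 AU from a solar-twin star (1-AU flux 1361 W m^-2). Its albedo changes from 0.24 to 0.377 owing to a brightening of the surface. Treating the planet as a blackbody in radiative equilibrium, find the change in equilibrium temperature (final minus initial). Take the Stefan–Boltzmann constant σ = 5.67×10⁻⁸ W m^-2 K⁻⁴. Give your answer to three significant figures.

Irradiance scales as 1/d², so S = 1361 W m^-2 × (1/6.19)² = 35.52 W m^-2.
Before: T₁ = [35.52·0.76/(4σ)]^(1/4) = 104.5 K.
After:  T₂ = [35.52·0.623/(4σ)]^(1/4) = 99.39 K.
Change: 99.39 − 104.5 = -5.064 K.

-5.06 K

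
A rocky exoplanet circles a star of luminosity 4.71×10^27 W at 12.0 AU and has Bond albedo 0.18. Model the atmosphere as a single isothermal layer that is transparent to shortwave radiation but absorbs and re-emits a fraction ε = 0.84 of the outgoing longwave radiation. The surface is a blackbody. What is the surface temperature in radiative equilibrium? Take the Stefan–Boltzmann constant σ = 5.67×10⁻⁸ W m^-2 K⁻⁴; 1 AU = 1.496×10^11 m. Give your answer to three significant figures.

164 K

d = 12.0 × 1.496×10^11 m = 1.795×10^12 m.
S = L/(4πd²) = 116.3 W m^-2.
The planet radiates to space at T_e = [S(1−α)/(4σ)]^(1/4) = 143.2 K.
Surface balance with a leaky layer gives σT_s⁴ = σT_e⁴·2/(2−ε), so T_s = T_e·[2/(2−0.84)]^(1/4) = 164.1 K.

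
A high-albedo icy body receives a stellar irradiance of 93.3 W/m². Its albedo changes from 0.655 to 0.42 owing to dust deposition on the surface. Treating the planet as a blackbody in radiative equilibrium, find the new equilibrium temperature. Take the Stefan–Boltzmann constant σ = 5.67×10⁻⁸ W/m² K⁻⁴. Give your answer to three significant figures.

124 kelvin

T₂ = [S(1−α₂)/(4σ)]^(1/4) = [93.30·0.58/(4σ)]^(1/4) = 124.3 K.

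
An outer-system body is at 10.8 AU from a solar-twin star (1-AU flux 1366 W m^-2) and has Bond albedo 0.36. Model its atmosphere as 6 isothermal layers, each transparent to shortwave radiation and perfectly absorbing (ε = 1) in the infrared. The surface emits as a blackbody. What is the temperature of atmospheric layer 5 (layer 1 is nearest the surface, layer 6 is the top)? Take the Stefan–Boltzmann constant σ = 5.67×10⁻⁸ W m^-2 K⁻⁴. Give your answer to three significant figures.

90.2 kelvin

Flux at the orbit: S = 1366/(10.8)² = 11.71 W m^-2.
OLR = S(1−α)/4 = 1.874 W m^-2; the top layer radiates at T_e = 75.82 K.
The net upward flux σT_e⁴ is constant between every pair of levels, so T_k⁴ = (N+1−k)T_e⁴.
T_5 = (2)^(1/4)·75.82 = 90.17 K.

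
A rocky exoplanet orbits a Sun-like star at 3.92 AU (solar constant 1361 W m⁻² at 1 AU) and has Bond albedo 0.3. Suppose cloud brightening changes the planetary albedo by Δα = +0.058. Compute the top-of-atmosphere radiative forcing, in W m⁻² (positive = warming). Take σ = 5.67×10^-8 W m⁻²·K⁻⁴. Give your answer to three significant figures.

-1.28 W m⁻²

By the inverse-square law, S = 1361/3.92² = 88.57 W m⁻².
The change in absorbed flux is Δ[S(1−α)/4] = −SΔα/4 = -1.284 W m⁻².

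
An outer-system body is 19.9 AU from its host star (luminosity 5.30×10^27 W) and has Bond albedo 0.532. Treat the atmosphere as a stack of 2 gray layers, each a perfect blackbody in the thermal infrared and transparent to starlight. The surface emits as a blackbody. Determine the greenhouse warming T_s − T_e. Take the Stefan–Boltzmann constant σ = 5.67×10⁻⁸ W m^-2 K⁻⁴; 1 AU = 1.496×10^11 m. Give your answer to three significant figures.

31.5 K

Orbital distance: d = 19.9 AU = 2.977×10^12 m.
S = L/(4πd²) = 47.59 W m^-2.
Top-of-atmosphere balance: σT_e⁴ = S(1−α)/4 = 5.568 W m^-2 → T_e = 99.55 K.
T_s = (N+1)^(1/4)·T_e = 131.0 K.
So the greenhouse effect raises the surface by 131.0 − 99.55 = 31.46 K.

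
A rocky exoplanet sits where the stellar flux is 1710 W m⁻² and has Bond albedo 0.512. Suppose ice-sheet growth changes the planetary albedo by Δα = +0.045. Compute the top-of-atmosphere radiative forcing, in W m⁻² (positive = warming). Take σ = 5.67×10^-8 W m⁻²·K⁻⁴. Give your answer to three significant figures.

-19.2 W m⁻²

The change in absorbed flux is Δ[S(1−α)/4] = −SΔα/4 = -19.24 W m⁻².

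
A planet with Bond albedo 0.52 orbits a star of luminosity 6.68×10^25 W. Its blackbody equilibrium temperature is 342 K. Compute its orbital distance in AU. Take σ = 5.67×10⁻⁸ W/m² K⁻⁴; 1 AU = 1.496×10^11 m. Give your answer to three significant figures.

Energy balance gives S = 4σT⁴/(1−α) = 6464 W/m².
From L = 4πd²S, d = √(6.68×10^25/(4π·6464)) = 2.868×10^10 m = 0.1917 AU.

0.192 AU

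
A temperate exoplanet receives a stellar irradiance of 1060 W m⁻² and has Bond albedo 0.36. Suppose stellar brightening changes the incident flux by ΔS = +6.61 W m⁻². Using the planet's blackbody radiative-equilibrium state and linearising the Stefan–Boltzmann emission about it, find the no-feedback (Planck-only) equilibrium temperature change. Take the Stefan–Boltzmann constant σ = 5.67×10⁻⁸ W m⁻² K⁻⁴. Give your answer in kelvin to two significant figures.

0.36 K

Unperturbed T_e = [1060·(1−0.36)/(4σ)]^¼ = 233.9 K.
ΔF = Δ[S(1−α)]/4 = (1−0.36)·+6.61/4 = 1.058 W m⁻².
Linearising σT⁴ gives d(σT⁴)/dT = 4σT_e³ = 2.901 W m⁻² per K.
ΔT₀ = ΔF/λ_P = 1.058/2.901 = 0.365 K.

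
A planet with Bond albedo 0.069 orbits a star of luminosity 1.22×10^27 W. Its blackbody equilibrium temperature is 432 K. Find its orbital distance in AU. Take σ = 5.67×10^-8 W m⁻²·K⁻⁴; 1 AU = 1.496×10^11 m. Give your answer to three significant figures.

0.715 AU

Required flux: S = 4σT⁴/(1−α) = 8485 W m⁻².
From L = 4πd²S, d = √(1.22×10^27/(4π·8485)) = 1.070×10^11 m = 0.7150 AU.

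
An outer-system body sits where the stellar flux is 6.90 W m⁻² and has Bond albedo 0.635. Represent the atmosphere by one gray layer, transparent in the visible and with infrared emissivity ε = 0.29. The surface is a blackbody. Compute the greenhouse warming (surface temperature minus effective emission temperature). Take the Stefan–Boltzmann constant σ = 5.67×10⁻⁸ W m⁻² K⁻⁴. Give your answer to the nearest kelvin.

2 kelvin

The planet radiates to space at T_e = [S(1−α)/(4σ)]^(1/4) = 57.73 K.
For a single slab of emissivity ε, T_s⁴ = 2T_e⁴/(2−ε); thus T_s = 57.73·(1.17)^(1/4) = 60.03 K.
Greenhouse warming: T_s − T_e = 2.306 K.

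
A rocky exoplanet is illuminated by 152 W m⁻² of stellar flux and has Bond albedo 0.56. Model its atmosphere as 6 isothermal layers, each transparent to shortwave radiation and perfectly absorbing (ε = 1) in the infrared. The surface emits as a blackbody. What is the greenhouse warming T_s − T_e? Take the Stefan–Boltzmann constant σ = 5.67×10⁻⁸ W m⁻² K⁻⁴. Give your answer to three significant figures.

82.1 kelvin

OLR = S(1−α)/4 = 16.72 W m⁻²; the top layer radiates at T_e = 131.0 K.
Surface: T_s = (7)^¼·T_e = 213.2 K.
So the greenhouse effect raises the surface by 213.2 − 131.0 = 82.11 K.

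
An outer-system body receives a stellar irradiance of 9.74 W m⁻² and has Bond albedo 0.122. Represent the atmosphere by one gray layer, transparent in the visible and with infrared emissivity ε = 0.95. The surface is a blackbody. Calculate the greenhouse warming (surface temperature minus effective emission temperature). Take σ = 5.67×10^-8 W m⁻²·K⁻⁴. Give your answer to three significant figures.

13.7 kelvin

At the top of the atmosphere, σT_e⁴ = S(1−α)/4 = 2.138 W m⁻², giving T_e = 78.36 K.
Surface balance with a leaky layer gives σT_s⁴ = σT_e⁴·2/(2−ε), so T_s = T_e·[2/(2−0.95)]^(1/4) = 92.06 K.
The atmosphere warms the surface by 13.70 K.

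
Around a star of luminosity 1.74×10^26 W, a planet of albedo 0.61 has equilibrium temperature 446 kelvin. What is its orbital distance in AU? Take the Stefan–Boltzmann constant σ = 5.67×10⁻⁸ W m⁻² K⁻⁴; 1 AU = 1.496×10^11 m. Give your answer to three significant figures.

Required flux: S = 4σT⁴/(1−α) = 23010 W m⁻².
Then d = [L/(4πS)]^(1/2) = 2.453×10^10 m, i.e. 0.1640 AU.

0.164 AU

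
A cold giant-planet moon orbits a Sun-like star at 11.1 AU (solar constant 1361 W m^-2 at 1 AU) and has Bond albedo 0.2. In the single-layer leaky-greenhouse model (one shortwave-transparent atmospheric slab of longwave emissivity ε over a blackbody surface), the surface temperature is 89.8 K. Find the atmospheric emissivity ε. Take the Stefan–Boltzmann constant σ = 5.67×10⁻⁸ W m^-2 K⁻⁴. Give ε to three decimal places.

0.802

Irradiance scales as 1/d², so S = 1361 W m^-2 × (1/11.1)² = 11.05 W m^-2.
TOA balance gives T_e = 79.01 K.
T_s⁴ = T_e⁴·2/(2−ε) → ε = 2 − 2(T_e/T_s)⁴ = 2 − 2·(79.01/89.8)⁴ = 0.8016.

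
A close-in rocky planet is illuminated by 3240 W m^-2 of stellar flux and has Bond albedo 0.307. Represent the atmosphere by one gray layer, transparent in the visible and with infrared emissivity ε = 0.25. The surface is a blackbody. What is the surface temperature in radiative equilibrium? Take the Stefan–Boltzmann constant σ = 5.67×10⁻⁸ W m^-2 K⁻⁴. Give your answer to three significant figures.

326 K

At the top of the atmosphere, σT_e⁴ = S(1−α)/4 = 561.3 W m^-2, giving T_e = 315.4 K.
For a single slab of emissivity ε, T_s⁴ = 2T_e⁴/(2−ε); thus T_s = 315.4·(1.143)^(1/4) = 326.1 K.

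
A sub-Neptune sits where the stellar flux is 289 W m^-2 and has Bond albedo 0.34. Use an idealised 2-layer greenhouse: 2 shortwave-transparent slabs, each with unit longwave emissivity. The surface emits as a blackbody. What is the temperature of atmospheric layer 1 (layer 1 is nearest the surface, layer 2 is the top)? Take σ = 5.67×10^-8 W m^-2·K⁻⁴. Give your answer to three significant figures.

Top-of-atmosphere balance: σT_e⁴ = S(1−α)/4 = 47.68 W m^-2 → T_e = 170.3 K.
Each opaque layer satisfies 2T_j⁴ = T_{j−1}⁴ + T_{j+1}⁴, giving T_k⁴ = (N+1−k)T_e⁴.
With k = 1: T_1 = (2+1−1)^¼·170.3 K = 202.5 K.

203 K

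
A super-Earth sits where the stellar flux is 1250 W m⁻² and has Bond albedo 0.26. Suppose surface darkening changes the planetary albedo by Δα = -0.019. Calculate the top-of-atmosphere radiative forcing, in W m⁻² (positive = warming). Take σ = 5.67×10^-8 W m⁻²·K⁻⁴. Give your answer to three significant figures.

5.94 W m⁻²

TOA radiative forcing: ΔF = −S·Δα/4 = −1250·(-0.019)/4 = 5.938 W m⁻².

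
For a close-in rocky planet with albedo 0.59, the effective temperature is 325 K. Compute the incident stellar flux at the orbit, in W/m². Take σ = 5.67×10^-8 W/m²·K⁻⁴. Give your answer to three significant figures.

Invert the energy balance for S: S = 4σT⁴/(1−α).
σT⁴ = 5.67×10⁻⁸·(325)⁴ = 632.6 W/m².
S = 4·632.6/0.41 = 6172 W/m².

6170 W/m²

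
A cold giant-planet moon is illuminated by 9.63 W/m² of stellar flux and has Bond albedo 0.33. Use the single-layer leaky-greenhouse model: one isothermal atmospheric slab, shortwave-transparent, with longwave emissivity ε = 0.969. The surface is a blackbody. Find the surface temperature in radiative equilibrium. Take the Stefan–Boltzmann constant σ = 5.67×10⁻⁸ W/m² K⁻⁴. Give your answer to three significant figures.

86.2 K

At the top of the atmosphere, σT_e⁴ = S(1−α)/4 = 1.613 W/m², giving T_e = 73.03 K.
Surface balance with a leaky layer gives σT_s⁴ = σT_e⁴·2/(2−ε), so T_s = T_e·[2/(2−0.969)]^(1/4) = 86.19 K.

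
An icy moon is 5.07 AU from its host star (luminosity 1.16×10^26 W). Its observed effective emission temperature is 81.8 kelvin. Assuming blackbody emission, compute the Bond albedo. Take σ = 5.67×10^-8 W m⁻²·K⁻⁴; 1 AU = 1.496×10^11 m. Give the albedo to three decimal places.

0.367

d = 5.07 × 1.496×10^11 m = 7.585×10^11 m.
Flux at the orbit: S = L/(4πd²) = 1.16×10^26/(4π·(7.58×10^11)²) = 16.05 W m⁻².
Rearranging the radiative balance, α = 1 − 4σT⁴/S.
σT⁴ = 2.539 W m⁻², so 4σT⁴ = 10.15 W m⁻².
Hence α = 1 − 10.15/16.05 = 0.3672.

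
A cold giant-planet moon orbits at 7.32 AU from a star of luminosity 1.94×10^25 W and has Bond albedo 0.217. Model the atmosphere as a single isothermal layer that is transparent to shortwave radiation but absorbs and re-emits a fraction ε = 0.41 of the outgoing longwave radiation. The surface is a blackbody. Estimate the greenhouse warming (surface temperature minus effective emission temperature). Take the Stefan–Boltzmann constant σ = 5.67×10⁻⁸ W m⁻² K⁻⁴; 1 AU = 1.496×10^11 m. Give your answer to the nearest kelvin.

3 K

Orbital distance: d = 7.32 AU = 1.095×10^12 m.
S = L/(4πd²) = 1.287 W m⁻².
The planet radiates to space at T_e = [S(1−α)/(4σ)]^(1/4) = 45.92 K.
For a single slab of emissivity ε, T_s⁴ = 2T_e⁴/(2−ε); thus T_s = 45.92·(1.258)^(1/4) = 48.63 K.
T_s − T_e = 48.63 − 45.92 = 2.710 K.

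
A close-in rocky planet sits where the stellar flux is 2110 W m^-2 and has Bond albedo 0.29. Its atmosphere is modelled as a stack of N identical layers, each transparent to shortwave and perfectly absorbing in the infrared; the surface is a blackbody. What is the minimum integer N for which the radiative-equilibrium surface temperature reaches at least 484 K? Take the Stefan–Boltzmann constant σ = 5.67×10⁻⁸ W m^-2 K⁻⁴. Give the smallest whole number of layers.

OLR = S(1−α)/4 = 374.5 W m^-2; the top layer radiates at T_e = 285.1 K.
Since T_s⁴ = (N+1)T_e⁴, we need N ≥ (T_s/T_e)⁴ − 1 = 7.308.
So N ≥ 7.308; the smallest integer is N = 8.

8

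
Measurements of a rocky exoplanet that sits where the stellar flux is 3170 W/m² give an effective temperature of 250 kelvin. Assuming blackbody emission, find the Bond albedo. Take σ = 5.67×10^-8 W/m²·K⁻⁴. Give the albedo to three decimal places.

Energy balance: S(1−α)/4 = σT⁴, so 1−α = 4σT⁴/S.
σT⁴ = 221.5 W/m², so 4σT⁴ = 885.9 W/m².
Hence α = 1 − 885.9/3170 = 0.7205.

0.721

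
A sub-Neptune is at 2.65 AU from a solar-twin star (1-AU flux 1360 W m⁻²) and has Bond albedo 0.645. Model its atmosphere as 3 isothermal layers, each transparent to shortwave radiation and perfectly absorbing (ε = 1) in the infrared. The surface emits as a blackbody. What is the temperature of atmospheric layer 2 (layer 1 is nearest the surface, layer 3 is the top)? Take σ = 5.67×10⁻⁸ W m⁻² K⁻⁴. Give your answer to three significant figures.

Irradiance scales as 1/d², so S = 1360 W m⁻² × (1/2.65)² = 193.7 W m⁻².
Top-of-atmosphere balance: σT_e⁴ = S(1−α)/4 = 17.19 W m⁻² → T_e = 131.9 K.
The net upward flux σT_e⁴ is constant between every pair of levels, so T_k⁴ = (N+1−k)T_e⁴.
T_2 = (2)^(1/4)·131.9 = 156.9 K.

157 K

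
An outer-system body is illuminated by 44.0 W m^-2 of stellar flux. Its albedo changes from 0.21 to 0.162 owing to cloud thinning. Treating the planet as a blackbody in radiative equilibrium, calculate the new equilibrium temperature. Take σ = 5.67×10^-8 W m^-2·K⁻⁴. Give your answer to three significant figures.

New equilibrium: T₂ = [(1−0.162)·44.00/(4σ)]^(1/4) = 112.9 K.

113 K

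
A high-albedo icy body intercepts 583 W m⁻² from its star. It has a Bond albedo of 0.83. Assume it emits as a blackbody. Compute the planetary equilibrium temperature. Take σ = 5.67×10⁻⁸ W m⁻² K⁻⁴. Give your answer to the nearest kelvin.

Averaging over the sphere, the absorbed flux is S(1−α)/4 = 24.78 W m⁻².
Set σT⁴ = 24.78 → T = (24.78/σ)^(1/4) = 144.6 K.

145 kelvin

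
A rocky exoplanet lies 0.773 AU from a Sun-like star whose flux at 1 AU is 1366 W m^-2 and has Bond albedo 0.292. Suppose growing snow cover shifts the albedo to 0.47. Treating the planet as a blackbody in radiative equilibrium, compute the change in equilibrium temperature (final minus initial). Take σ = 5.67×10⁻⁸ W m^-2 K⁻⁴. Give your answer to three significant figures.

By the inverse-square law, S = 1366/0.773² = 2286 W m^-2.
With α = 0.292, T₁ = 290.7 K.
After:  T₂ = [2286·0.53/(4σ)]^(1/4) = 270.4 K.
ΔT = T₂ − T₁ = -20.30 K.

-20.3 K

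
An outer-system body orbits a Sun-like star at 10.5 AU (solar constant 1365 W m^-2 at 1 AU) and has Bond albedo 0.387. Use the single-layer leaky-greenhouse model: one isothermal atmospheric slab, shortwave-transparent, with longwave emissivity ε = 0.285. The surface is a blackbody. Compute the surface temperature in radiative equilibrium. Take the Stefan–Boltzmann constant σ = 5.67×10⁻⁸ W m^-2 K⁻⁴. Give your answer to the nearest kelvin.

Irradiance scales as 1/d², so S = 1365 W m^-2 × (1/10.5)² = 12.38 W m^-2.
At the top of the atmosphere, σT_e⁴ = S(1−α)/4 = 1.897 W m^-2, giving T_e = 76.06 K.
The surface balance (absorbed SW + ε·downward IR = σT_s⁴) with T_a⁴ = T_s⁴/2 reduces to T_s = T_e·[2/(2−ε)]^¼ = 79.04 K.

79 K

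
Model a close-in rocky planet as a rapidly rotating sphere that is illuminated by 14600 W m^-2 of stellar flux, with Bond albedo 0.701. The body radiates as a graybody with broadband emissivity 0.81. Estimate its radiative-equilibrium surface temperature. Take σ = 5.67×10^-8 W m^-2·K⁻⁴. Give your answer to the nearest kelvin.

Averaging over the sphere, the absorbed flux is S(1−α)/4 = 1091 W m^-2.
Equating to εσT⁴ with ε = 0.81: T = (1091/0.81σ)^(1/4) = 392.6 K.

393 kelvin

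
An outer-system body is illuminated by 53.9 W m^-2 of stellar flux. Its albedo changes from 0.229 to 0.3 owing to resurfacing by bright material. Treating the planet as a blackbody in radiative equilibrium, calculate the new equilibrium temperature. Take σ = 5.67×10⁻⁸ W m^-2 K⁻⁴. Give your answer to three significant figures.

With the new albedo, S(1−α₂)/4 = 9.432 W m^-2, so T₂ = 113.6 K.

114 K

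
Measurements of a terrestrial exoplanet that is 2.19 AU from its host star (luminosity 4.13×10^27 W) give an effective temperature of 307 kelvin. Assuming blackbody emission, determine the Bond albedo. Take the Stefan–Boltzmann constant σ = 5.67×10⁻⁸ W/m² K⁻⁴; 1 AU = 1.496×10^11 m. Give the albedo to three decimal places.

0.342

d = 2.19 × 1.496×10^11 m = 3.276×10^11 m.
Spreading L over a sphere of radius d: S = 4.13×10^27/(4π·3.28×10^11²) = 3062 W/m².
From σT⁴ = S(1−α)/4 we invert for α: 1−α = 4σT⁴/S.
σT⁴ = 503.7 W/m², so 4σT⁴ = 2015 W/m².
Hence α = 1 − 2015/3062 = 0.3420.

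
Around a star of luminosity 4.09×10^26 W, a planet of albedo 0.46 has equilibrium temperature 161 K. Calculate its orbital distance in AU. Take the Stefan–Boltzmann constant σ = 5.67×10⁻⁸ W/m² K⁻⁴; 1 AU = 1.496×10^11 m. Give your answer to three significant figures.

2.27 AU

The flux needed for this T is 4σT⁴/(1−0.46) = 282.2 W/m².
Then d = [L/(4πS)]^(1/2) = 3.396×10^11 m, i.e. 2.270 AU.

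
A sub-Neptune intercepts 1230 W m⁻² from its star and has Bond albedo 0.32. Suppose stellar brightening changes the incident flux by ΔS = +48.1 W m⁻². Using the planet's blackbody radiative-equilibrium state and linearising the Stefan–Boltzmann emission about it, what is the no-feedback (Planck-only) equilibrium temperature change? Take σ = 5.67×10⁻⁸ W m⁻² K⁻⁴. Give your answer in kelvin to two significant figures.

The baseline emission temperature is T_e = 246.4 K.
Only a fraction (1−α) is absorbed and it's spread over 4πR², so ΔF = (1−α)ΔS/4 = 8.177 W m⁻².
The Planck feedback parameter is 4σT_e³ = 3.394 W m⁻²/K.
ΔT₀ = ΔF/λ_P = 8.177/3.394 = 2.41 K.

2.4 kelvin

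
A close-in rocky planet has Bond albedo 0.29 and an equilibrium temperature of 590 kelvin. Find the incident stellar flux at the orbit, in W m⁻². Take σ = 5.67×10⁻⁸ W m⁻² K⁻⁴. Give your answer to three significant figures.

From S(1−α)/4 = σT⁴: S = 4σT⁴/(1−α).
The emitted flux is σT⁴ = 6871 W m⁻².
S = 4·6871/0.71 = 38710 W m⁻².

38700 W m⁻²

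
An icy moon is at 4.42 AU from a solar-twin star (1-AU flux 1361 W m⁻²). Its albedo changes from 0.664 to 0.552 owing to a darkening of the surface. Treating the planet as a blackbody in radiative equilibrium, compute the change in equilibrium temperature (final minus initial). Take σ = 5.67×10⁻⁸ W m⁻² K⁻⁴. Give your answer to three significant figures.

7.52 kelvin

Flux at the orbit: S = 1361/(4.42)² = 69.66 W m⁻².
Initial: T₁ = [S(1−0.664)/(4σ)]^(1/4) = 100.8 K.
Final:   T₂ = [S(1−0.552)/(4σ)]^(1/4) = 108.3 K.
Change: 108.3 − 100.8 = 7.516 K.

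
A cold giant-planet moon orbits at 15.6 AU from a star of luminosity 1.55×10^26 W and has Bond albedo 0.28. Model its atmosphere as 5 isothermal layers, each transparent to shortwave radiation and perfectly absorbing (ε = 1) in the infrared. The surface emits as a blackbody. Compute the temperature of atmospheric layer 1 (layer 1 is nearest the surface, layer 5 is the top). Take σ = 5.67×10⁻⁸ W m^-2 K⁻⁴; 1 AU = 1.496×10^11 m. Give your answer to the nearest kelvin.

Orbital distance: d = 15.6 AU = 2.334×10^12 m.
Flux at the orbit: S = L/(4πd²) = 1.55×10^26/(4π·(2.33×10^12)²) = 2.265 W m^-2.
OLR = S(1−α)/4 = 0.4076 W m^-2; the top layer radiates at T_e = 51.78 K.
In the N-layer model, layer k (counted from the surface) has T_k = (N+1−k)^(1/4)·T_e.
With k = 1: T_1 = (5+1−1)^¼·51.78 K = 77.43 K.

77 K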